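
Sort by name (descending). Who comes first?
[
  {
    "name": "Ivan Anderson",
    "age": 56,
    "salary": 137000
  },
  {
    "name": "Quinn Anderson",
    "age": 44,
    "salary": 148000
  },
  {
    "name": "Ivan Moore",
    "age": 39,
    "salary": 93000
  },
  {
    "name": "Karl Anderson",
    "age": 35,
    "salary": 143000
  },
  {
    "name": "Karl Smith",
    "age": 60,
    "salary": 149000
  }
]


Sort by: name (descending)

Sorted order:
  1. Quinn Anderson (name = Quinn Anderson)
  2. Karl Smith (name = Karl Smith)
  3. Karl Anderson (name = Karl Anderson)
  4. Ivan Moore (name = Ivan Moore)
  5. Ivan Anderson (name = Ivan Anderson)

First: Quinn Anderson

Quinn Anderson


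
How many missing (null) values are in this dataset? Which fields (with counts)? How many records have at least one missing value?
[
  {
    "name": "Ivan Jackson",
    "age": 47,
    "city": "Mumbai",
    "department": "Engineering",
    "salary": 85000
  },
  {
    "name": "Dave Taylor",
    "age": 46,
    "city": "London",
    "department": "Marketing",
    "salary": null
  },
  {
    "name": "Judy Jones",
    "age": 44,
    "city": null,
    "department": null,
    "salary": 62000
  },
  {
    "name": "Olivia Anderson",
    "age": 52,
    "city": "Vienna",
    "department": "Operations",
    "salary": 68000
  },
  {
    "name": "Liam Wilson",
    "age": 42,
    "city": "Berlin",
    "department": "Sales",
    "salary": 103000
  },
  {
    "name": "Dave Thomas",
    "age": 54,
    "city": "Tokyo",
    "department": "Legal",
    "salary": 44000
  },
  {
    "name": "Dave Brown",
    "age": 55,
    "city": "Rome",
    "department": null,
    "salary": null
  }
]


Checking for missing (null) values in 7 records:

  Ivan Jackson: complete
  Dave Taylor: salary
  Judy Jones: city, department
  Olivia Anderson: complete
  Liam Wilson: complete
  Dave Thomas: complete
  Dave Brown: department, salary

Per field:
  name: 0 missing
  age: 0 missing
  city: 1 missing
  department: 2 missing
  salary: 2 missing

Total missing values: 5
Records with any missing: 3

5 missing values (city: 1, department: 2, salary: 2); 3 incomplete records


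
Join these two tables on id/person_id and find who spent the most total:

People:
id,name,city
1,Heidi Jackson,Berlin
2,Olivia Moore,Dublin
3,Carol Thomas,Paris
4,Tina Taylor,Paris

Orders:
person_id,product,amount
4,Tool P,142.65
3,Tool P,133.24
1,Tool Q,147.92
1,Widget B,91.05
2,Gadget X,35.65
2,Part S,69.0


Join on: people.id = orders.person_id

Joined rows:
  Tina Taylor (Paris) bought Tool P for $142.65
  Carol Thomas (Paris) bought Tool P for $133.24
  Heidi Jackson (Berlin) bought Tool Q for $147.92
  Heidi Jackson (Berlin) bought Widget B for $91.05
  Olivia Moore (Dublin) bought Gadget X for $35.65
  Olivia Moore (Dublin) bought Part S for $69.0

Total per person:
  Heidi Jackson: $238.97
  Tina Taylor: $142.65
  Carol Thomas: $133.24
  Olivia Moore: $104.65

Top spender: Heidi Jackson ($238.97)

Heidi Jackson ($238.97)


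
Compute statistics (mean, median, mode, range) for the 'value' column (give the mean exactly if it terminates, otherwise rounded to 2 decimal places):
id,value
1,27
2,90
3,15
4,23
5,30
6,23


Data: [27, 90, 15, 23, 30, 23]
Count: 6
Sum: 208
Mean: 208/6 ≈ 34.67 (rounded to 2 decimal places)
Sorted: [15, 23, 23, 27, 30, 90]
Median: 25.0
Mode: 23 (2 times)
Range: 90 - 15 = 75
Min: 15, Max: 90

mean≈34.67, median=25.0, mode=23, range=75


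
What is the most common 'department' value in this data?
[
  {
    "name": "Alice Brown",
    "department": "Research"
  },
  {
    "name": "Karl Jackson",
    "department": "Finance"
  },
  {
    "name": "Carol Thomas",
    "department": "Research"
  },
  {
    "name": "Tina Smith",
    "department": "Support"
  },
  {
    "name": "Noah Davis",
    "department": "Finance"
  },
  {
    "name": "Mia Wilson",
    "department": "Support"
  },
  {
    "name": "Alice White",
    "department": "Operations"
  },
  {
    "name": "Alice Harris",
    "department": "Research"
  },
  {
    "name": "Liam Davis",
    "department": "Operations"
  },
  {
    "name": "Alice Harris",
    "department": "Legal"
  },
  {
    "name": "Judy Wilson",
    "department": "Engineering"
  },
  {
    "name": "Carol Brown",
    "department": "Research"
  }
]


Counting 'department' values across 12 records:

  Research: 4 ####
  Finance: 2 ##
  Support: 2 ##
  Operations: 2 ##
  Legal: 1 #
  Engineering: 1 #

Most common: Research (4 times)

Research (4 times)


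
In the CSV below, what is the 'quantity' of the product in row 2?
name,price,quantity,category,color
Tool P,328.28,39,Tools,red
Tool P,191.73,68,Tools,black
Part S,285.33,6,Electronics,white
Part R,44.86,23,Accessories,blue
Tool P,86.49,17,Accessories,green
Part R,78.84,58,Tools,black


Query: Row 2 ('Tool P'), column 'quantity'
Value: 68

68


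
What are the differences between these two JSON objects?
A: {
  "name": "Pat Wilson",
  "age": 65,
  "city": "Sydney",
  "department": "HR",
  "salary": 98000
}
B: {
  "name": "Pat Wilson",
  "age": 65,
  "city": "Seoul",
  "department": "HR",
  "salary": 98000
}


Comparing each field (in key order):
  name: same
  age: same
  city: DIFFERENT
  department: same
  salary: same
Differences:
  city: Sydney -> Seoul

1 field(s) changed

1 change: city


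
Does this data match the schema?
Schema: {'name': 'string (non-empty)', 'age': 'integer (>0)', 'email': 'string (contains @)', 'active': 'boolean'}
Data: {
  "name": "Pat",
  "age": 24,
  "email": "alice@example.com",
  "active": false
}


Validating each field against schema:
  name: OK (non-empty string)
  age: OK (positive integer)
  email: OK (string with @)
  active: OK (boolean)

Result: VALID

VALID


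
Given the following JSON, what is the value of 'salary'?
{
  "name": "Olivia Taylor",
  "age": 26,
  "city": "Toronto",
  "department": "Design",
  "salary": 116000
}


Looking up field 'salary'
Value: 116000

116000


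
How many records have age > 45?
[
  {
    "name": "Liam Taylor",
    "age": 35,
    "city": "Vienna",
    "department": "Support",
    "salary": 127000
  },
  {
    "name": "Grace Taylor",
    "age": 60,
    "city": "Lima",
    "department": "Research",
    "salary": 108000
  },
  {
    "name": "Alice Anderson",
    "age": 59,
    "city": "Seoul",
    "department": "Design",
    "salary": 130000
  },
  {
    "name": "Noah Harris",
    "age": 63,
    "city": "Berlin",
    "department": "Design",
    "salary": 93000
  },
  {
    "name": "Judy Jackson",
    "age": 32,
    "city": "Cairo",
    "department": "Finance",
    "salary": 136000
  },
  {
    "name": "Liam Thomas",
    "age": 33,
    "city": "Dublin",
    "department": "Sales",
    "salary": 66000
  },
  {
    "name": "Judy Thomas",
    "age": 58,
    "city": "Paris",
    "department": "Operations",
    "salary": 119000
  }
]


Data: 7 records
Condition: age > 45

Checking each record:
  Liam Taylor: 35
  Grace Taylor: 60 MATCH
  Alice Anderson: 59 MATCH
  Noah Harris: 63 MATCH
  Judy Jackson: 32
  Liam Thomas: 33
  Judy Thomas: 58 MATCH

Count: 4

4


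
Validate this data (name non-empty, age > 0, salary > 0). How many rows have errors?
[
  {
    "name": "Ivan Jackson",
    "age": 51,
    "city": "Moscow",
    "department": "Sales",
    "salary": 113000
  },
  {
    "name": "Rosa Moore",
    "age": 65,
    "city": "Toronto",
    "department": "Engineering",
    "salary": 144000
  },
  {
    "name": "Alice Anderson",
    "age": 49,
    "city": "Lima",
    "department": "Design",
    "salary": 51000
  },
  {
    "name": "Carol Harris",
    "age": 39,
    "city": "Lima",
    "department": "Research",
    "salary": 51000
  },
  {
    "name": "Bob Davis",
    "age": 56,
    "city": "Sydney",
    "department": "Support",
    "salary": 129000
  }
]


Validating 5 records:
Rules: name non-empty, age > 0, salary > 0

  Row 1 (Ivan Jackson): OK
  Row 2 (Rosa Moore): OK
  Row 3 (Alice Anderson): OK
  Row 4 (Carol Harris): OK
  Row 5 (Bob Davis): OK

Total errors: 0

0 errors


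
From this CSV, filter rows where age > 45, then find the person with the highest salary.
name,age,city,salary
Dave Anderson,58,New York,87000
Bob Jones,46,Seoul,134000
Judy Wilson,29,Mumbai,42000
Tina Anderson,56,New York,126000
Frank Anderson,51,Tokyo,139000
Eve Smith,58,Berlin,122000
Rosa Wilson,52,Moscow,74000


Filter: age > 45
Sort by: salary (descending)

Filtered records (6):
  Frank Anderson, age 51, salary $139000
  Bob Jones, age 46, salary $134000
  Tina Anderson, age 56, salary $126000
  Eve Smith, age 58, salary $122000
  Dave Anderson, age 58, salary $87000
  Rosa Wilson, age 52, salary $74000

Highest salary: Frank Anderson ($139000)

Frank Anderson


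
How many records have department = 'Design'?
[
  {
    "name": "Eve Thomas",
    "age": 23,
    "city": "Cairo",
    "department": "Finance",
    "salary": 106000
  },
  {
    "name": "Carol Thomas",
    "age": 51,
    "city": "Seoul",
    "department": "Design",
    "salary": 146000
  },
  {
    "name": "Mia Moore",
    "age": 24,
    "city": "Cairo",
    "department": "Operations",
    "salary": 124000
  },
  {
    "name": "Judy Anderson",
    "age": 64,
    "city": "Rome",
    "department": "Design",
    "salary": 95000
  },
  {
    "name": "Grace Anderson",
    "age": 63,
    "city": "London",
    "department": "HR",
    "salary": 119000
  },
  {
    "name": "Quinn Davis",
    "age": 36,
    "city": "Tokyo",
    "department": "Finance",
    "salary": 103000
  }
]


Data: 6 records
Condition: department = 'Design'

Checking each record:
  Eve Thomas: Finance
  Carol Thomas: Design MATCH
  Mia Moore: Operations
  Judy Anderson: Design MATCH
  Grace Anderson: HR
  Quinn Davis: Finance

Count: 2

2


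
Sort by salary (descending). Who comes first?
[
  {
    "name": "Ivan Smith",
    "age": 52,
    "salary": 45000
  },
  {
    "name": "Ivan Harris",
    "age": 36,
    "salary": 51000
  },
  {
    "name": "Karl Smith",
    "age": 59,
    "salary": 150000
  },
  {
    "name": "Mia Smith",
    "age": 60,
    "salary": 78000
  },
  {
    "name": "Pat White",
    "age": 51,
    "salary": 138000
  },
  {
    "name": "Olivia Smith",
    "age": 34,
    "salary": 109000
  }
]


Sort by: salary (descending)

Sorted order:
  1. Karl Smith (salary = 150000)
  2. Pat White (salary = 138000)
  3. Olivia Smith (salary = 109000)
  4. Mia Smith (salary = 78000)
  5. Ivan Harris (salary = 51000)
  6. Ivan Smith (salary = 45000)

First: Karl Smith

Karl Smith


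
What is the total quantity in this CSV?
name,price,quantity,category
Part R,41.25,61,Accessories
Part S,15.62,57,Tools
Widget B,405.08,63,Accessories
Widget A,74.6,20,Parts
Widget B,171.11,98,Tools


Computing total quantity:
Values: [61, 57, 63, 20, 98]
Sum = 299

299


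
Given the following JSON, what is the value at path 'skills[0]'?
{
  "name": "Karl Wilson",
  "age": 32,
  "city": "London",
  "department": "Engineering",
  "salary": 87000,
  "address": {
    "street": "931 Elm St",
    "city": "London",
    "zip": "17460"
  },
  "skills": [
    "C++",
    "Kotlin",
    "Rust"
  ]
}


Query: skills[0]
Path: skills -> first element
Value: C++

C++


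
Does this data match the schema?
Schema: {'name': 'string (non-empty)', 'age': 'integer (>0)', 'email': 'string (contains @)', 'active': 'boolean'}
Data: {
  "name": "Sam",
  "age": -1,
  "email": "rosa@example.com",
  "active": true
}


Validating each field against schema:
  name: OK (non-empty string)
  age: FAIL (-1 is not > 0)
  email: OK (string with @)
  active: OK (boolean)

Result: INVALID (1 error: age)

INVALID (1 error: age)


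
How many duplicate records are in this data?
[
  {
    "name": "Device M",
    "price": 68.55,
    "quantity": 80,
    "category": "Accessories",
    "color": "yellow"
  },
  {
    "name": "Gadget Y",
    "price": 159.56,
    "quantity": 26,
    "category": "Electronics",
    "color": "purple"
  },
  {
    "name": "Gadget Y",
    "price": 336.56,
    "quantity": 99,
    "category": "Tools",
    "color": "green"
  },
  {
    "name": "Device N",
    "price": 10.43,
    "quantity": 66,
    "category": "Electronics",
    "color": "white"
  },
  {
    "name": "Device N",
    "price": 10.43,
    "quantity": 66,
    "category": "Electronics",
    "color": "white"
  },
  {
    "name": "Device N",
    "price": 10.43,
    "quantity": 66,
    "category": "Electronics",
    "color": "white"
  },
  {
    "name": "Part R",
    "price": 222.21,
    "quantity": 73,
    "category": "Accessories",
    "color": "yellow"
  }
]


Checking 7 records for duplicates:

  Row 1: Device M ($68.55, qty 80)
  Row 2: Gadget Y ($159.56, qty 26)
  Row 3: Gadget Y ($336.56, qty 99)
  Row 4: Device N ($10.43, qty 66)
  Row 5: Device N ($10.43, qty 66) <-- DUPLICATE
  Row 6: Device N ($10.43, qty 66) <-- DUPLICATE
  Row 7: Part R ($222.21, qty 73)

Duplicates found: 2
Unique records: 5

2 duplicates, 5 unique


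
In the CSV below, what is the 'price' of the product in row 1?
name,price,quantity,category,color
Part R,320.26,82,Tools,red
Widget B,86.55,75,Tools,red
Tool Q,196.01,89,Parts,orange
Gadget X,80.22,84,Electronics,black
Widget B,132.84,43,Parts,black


Query: Row 1 ('Part R'), column 'price'
Value: 320.26

320.26


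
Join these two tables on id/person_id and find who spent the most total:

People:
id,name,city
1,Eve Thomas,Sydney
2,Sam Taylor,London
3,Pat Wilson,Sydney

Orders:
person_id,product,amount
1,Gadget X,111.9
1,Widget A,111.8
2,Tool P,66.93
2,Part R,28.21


Join on: people.id = orders.person_id

Joined rows:
  Eve Thomas (Sydney) bought Gadget X for $111.9
  Eve Thomas (Sydney) bought Widget A for $111.8
  Sam Taylor (London) bought Tool P for $66.93
  Sam Taylor (London) bought Part R for $28.21

Total per person:
  Eve Thomas: $223.70
  Sam Taylor: $95.14

Top spender: Eve Thomas ($223.70)

Eve Thomas ($223.70)


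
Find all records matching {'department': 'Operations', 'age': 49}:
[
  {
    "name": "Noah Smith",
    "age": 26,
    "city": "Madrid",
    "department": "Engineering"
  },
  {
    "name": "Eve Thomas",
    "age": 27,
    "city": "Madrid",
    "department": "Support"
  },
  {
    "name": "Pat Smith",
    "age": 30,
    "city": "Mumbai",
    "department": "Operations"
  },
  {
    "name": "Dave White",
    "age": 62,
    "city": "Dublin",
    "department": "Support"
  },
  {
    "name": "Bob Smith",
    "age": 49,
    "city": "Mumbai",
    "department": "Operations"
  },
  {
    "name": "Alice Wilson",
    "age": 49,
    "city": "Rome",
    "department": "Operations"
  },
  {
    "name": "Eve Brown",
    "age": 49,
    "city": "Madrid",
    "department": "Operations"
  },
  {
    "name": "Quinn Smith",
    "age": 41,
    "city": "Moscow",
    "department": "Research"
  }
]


Search criteria: {'department': 'Operations', 'age': 49}

Checking 8 records:
  Noah Smith: {department: Engineering, age: 26}
  Eve Thomas: {department: Support, age: 27}
  Pat Smith: {department: Operations, age: 30}
  Dave White: {department: Support, age: 62}
  Bob Smith: {department: Operations, age: 49} <-- MATCH
  Alice Wilson: {department: Operations, age: 49} <-- MATCH
  Eve Brown: {department: Operations, age: 49} <-- MATCH
  Quinn Smith: {department: Research, age: 41}

Matches: ["Bob Smith", "Alice Wilson", "Eve Brown"]

["Bob Smith", "Alice Wilson", "Eve Brown"]


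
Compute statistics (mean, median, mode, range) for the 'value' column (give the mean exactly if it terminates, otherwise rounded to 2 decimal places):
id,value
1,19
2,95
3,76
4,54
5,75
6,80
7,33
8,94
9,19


Data: [19, 95, 76, 54, 75, 80, 33, 94, 19]
Count: 9
Sum: 545
Mean: 545/9 ≈ 60.56 (rounded to 2 decimal places)
Sorted: [19, 19, 33, 54, 75, 76, 80, 94, 95]
Median: 75.0
Mode: 19 (2 times)
Range: 95 - 19 = 76
Min: 19, Max: 95

mean≈60.56, median=75.0, mode=19, range=76


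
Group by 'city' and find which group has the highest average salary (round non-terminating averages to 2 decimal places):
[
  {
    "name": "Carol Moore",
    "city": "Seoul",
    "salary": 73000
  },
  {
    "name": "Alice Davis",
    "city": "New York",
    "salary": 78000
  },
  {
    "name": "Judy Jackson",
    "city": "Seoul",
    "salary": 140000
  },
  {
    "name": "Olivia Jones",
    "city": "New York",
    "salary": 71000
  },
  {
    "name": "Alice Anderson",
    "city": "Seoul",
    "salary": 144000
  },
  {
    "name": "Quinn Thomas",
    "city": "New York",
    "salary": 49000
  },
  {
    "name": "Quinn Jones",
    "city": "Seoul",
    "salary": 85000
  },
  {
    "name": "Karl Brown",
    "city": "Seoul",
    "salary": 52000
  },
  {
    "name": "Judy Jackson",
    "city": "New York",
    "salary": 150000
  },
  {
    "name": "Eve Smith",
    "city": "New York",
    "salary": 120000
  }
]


Group by: city

Groups:
  New York: 5 people, avg salary = 468000/5 = $93600
  Seoul: 5 people, avg salary = 494000/5 = $98800

Highest average salary: Seoul ($98800)

Seoul ($98800)


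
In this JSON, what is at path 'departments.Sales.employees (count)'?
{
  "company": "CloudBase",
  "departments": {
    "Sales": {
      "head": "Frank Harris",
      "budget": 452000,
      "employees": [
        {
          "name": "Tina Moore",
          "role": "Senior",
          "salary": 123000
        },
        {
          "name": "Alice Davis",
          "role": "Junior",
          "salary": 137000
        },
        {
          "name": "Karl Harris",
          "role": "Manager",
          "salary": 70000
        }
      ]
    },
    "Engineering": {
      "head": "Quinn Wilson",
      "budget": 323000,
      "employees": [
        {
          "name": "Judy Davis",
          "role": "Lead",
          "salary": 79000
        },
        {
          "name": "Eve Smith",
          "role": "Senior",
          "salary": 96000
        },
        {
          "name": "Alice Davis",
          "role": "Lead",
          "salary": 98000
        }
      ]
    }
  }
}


Path: departments.Sales.employees (count)

Navigate:
  -> departments
  -> Sales
  -> employees (array, length 3)

3


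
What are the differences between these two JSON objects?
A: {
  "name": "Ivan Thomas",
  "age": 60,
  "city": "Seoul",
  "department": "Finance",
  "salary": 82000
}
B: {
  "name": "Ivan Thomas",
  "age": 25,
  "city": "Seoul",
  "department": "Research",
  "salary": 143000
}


Comparing each field (in key order):
  name: same
  age: DIFFERENT
  city: same
  department: DIFFERENT
  salary: DIFFERENT
Differences:
  age: 60 -> 25
  department: Finance -> Research
  salary: 82000 -> 143000

3 field(s) changed

3 changes: age, department, salary


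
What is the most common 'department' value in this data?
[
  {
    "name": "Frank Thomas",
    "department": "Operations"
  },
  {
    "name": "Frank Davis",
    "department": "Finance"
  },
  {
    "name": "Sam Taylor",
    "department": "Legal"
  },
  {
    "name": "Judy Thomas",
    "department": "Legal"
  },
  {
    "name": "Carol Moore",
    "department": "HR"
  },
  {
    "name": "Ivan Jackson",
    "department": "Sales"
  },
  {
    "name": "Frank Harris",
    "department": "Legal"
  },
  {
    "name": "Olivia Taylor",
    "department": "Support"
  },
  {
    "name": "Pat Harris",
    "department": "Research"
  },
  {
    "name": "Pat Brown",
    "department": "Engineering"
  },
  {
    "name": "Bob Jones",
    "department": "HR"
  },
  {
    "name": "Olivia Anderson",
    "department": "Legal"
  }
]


Counting 'department' values across 12 records:

  Legal: 4 ####
  HR: 2 ##
  Operations: 1 #
  Finance: 1 #
  Sales: 1 #
  Support: 1 #
  Research: 1 #
  Engineering: 1 #

Most common: Legal (4 times)

Legal (4 times)


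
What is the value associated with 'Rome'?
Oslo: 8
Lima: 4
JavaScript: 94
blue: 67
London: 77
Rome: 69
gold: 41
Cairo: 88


Looking up key 'Rome'
Value: 69

69


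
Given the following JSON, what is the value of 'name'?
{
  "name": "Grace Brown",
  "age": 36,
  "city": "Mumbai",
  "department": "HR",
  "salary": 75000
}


Looking up field 'name'
Value: Grace Brown

Grace Brown


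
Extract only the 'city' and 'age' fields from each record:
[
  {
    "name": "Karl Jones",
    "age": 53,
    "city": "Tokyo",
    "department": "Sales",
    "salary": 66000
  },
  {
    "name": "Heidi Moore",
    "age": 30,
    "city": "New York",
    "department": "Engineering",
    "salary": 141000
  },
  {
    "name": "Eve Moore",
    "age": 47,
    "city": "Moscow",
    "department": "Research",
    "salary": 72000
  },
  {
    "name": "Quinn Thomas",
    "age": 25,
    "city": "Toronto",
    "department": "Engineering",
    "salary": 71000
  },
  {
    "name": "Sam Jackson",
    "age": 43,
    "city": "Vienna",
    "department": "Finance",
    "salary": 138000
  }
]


Original: 5 records with fields: name, age, city, department, salary
Keep: ['city', 'age']
Drop: ['name', 'department', 'salary']
Result: 5 records, 2 fields each

[
  {
    "city": "Tokyo",
    "age": 53
  },
  {
    "city": "New York",
    "age": 30
  },
  {
    "city": "Moscow",
    "age": 47
  },
  {
    "city": "Toronto",
    "age": 25
  },
  {
    "city": "Vienna",
    "age": 43
  }
]


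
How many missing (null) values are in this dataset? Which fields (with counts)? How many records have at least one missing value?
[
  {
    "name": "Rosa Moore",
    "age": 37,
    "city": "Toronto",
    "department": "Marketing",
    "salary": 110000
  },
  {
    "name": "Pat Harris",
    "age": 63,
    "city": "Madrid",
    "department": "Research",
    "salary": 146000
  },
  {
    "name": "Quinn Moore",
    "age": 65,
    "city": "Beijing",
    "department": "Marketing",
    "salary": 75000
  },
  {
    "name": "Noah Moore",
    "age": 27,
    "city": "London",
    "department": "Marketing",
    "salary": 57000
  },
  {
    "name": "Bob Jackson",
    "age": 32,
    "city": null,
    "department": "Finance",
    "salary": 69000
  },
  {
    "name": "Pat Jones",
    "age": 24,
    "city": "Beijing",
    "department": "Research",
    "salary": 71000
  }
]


Checking for missing (null) values in 6 records:

  Rosa Moore: complete
  Pat Harris: complete
  Quinn Moore: complete
  Noah Moore: complete
  Bob Jackson: city
  Pat Jones: complete

Per field:
  name: 0 missing
  age: 0 missing
  city: 1 missing
  department: 0 missing
  salary: 0 missing

Total missing values: 1
Records with any missing: 1

1 missing values (city: 1); 1 incomplete records


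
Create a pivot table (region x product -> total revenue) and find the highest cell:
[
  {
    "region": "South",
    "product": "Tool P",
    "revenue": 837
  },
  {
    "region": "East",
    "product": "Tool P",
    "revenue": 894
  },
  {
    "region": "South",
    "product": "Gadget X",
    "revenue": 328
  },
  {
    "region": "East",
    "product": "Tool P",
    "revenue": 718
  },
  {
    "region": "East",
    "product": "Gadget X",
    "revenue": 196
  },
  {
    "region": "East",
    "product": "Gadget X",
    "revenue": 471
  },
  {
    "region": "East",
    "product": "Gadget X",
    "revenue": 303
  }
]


Pivot: region (rows) x product (columns) -> total revenue

     Gadget X      Tool P      
East           970          1612  
South          328           837  

Highest: East / Tool P = $1612

East / Tool P = $1612


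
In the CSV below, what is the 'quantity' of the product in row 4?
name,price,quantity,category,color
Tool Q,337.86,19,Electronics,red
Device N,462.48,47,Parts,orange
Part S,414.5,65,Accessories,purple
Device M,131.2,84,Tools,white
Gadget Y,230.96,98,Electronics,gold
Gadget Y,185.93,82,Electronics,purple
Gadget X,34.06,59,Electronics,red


Query: Row 4 ('Device M'), column 'quantity'
Value: 84

84


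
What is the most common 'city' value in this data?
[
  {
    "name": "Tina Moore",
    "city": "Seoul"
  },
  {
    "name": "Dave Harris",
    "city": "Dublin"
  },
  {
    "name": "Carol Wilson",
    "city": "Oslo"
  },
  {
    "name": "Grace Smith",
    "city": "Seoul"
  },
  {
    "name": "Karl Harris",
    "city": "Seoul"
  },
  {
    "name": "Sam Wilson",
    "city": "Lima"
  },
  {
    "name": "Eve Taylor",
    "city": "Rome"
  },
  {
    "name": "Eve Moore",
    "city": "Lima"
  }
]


Counting 'city' values across 8 records:

  Seoul: 3 ###
  Lima: 2 ##
  Dublin: 1 #
  Oslo: 1 #
  Rome: 1 #

Most common: Seoul (3 times)

Seoul (3 times)


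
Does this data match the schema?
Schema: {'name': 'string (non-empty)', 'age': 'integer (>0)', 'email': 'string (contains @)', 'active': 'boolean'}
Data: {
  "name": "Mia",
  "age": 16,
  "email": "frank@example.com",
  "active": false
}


Validating each field against schema:
  name: OK (non-empty string)
  age: OK (positive integer)
  email: OK (string with @)
  active: OK (boolean)

Result: VALID

VALID


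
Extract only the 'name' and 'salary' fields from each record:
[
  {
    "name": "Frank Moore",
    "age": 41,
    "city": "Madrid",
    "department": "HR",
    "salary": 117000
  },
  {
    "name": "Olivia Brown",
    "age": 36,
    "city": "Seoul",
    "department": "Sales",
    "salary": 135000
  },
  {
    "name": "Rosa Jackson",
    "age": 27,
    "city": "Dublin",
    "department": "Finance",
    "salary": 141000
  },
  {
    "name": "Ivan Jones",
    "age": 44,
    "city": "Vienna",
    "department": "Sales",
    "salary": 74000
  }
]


Original: 4 records with fields: name, age, city, department, salary
Keep: ['name', 'salary']
Drop: ['age', 'city', 'department']
Result: 4 records, 2 fields each

[
  {
    "name": "Frank Moore",
    "salary": 117000
  },
  {
    "name": "Olivia Brown",
    "salary": 135000
  },
  {
    "name": "Rosa Jackson",
    "salary": 141000
  },
  {
    "name": "Ivan Jones",
    "salary": 74000
  }
]


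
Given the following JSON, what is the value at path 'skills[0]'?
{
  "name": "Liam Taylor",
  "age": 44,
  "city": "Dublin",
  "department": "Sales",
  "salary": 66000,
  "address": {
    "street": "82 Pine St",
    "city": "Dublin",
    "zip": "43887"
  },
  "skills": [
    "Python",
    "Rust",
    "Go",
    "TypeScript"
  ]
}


Query: skills[0]
Path: skills -> first element
Value: Python

Python


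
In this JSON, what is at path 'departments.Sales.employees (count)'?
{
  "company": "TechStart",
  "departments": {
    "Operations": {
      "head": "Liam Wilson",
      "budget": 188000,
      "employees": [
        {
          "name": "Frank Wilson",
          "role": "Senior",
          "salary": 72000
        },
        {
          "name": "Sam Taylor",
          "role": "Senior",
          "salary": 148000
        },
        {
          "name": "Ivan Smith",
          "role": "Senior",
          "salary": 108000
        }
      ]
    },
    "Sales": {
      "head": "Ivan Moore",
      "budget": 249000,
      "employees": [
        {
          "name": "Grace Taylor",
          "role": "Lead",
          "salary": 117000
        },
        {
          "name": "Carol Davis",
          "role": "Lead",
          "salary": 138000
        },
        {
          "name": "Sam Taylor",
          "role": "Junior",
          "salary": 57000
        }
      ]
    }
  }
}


Path: departments.Sales.employees (count)

Navigate:
  -> departments
  -> Sales
  -> employees (array, length 3)

3


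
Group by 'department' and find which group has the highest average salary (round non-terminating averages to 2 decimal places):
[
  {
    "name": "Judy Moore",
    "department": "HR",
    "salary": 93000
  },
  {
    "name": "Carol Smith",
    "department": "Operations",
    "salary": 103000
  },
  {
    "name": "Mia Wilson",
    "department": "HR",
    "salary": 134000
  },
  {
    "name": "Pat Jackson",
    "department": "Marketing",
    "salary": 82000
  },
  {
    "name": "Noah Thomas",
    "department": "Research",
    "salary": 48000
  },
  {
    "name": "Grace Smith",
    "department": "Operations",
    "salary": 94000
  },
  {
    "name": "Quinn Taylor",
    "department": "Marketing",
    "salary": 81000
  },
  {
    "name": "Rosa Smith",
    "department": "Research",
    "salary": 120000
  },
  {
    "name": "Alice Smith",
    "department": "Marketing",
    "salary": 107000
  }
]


Group by: department

Groups:
  HR: 2 people, avg salary = 227000/2 = $113500
  Marketing: 3 people, avg salary = 270000/3 = $90000
  Operations: 2 people, avg salary = 197000/2 = $98500
  Research: 2 people, avg salary = 168000/2 = $84000

Highest average salary: HR ($113500)

HR ($113500)


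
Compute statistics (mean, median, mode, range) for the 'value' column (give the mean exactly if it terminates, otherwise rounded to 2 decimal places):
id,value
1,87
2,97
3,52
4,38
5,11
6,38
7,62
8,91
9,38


Data: [87, 97, 52, 38, 11, 38, 62, 91, 38]
Count: 9
Sum: 514
Mean: 514/9 ≈ 57.11 (rounded to 2 decimal places)
Sorted: [11, 38, 38, 38, 52, 62, 87, 91, 97]
Median: 52.0
Mode: 38 (3 times)
Range: 97 - 11 = 86
Min: 11, Max: 97

mean≈57.11, median=52.0, mode=38, range=86


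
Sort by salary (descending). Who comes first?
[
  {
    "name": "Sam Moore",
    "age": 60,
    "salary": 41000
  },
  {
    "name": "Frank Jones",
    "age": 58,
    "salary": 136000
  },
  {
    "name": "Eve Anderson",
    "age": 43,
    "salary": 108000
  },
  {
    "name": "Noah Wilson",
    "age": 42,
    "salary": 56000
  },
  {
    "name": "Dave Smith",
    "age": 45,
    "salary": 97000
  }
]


Sort by: salary (descending)

Sorted order:
  1. Frank Jones (salary = 136000)
  2. Eve Anderson (salary = 108000)
  3. Dave Smith (salary = 97000)
  4. Noah Wilson (salary = 56000)
  5. Sam Moore (salary = 41000)

First: Frank Jones

Frank Jones


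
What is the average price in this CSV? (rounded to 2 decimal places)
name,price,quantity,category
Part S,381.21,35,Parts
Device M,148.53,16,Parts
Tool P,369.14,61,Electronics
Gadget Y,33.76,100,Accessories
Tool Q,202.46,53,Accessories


Computing average price:
Values: [381.21, 148.53, 369.14, 33.76, 202.46]
Sum = 1135.10
Count = 5
Average = 1135.10/5 = 227.02

227.02


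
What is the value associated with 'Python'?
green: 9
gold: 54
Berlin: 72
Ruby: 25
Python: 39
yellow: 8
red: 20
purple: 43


Looking up key 'Python'
Value: 39

39


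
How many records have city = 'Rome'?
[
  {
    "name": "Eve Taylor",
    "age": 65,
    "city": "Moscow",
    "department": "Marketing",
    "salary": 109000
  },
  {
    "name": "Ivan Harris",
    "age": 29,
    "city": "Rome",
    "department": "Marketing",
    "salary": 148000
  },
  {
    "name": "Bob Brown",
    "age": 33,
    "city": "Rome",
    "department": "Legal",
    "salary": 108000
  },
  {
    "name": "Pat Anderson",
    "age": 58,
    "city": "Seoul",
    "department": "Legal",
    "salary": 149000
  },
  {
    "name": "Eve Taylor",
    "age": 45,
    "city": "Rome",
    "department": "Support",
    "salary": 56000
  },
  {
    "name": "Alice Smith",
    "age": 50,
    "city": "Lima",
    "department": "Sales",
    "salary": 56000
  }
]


Data: 6 records
Condition: city = 'Rome'

Checking each record:
  Eve Taylor: Moscow
  Ivan Harris: Rome MATCH
  Bob Brown: Rome MATCH
  Pat Anderson: Seoul
  Eve Taylor: Rome MATCH
  Alice Smith: Lima

Count: 3

3


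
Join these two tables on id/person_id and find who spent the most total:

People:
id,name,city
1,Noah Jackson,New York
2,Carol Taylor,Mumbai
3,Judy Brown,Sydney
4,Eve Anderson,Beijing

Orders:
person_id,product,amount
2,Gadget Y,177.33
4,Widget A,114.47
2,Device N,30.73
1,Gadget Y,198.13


Join on: people.id = orders.person_id

Joined rows:
  Carol Taylor (Mumbai) bought Gadget Y for $177.33
  Eve Anderson (Beijing) bought Widget A for $114.47
  Carol Taylor (Mumbai) bought Device N for $30.73
  Noah Jackson (New York) bought Gadget Y for $198.13

Total per person:
  Carol Taylor: $208.06
  Noah Jackson: $198.13
  Eve Anderson: $114.47

Top spender: Carol Taylor ($208.06)

Carol Taylor ($208.06)


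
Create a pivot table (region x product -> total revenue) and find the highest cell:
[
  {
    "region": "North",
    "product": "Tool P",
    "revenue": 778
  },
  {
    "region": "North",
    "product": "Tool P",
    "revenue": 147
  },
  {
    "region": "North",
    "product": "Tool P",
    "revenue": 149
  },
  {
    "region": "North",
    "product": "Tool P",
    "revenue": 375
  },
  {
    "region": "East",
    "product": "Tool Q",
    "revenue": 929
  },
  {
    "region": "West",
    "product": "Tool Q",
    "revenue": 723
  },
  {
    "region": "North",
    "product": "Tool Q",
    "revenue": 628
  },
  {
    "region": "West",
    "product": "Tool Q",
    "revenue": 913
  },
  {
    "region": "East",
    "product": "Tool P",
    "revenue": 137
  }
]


Pivot: region (rows) x product (columns) -> total revenue

     Tool P        Tool Q      
East           137           929  
North         1449           628  
West             0          1636  

Highest: West / Tool Q = $1636

West / Tool Q = $1636


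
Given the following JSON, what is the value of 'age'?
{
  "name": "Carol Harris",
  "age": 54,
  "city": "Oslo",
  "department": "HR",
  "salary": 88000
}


Looking up field 'age'
Value: 54

54


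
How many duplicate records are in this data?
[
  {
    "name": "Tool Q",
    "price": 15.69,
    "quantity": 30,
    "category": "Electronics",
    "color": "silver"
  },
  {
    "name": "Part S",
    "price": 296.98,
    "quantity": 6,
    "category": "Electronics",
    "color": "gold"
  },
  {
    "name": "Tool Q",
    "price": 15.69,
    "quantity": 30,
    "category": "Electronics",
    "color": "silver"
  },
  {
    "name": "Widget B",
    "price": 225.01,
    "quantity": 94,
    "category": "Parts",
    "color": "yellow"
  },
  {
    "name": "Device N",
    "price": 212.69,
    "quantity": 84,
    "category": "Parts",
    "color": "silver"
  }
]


Checking 5 records for duplicates:

  Row 1: Tool Q ($15.69, qty 30)
  Row 2: Part S ($296.98, qty 6)
  Row 3: Tool Q ($15.69, qty 30) <-- DUPLICATE
  Row 4: Widget B ($225.01, qty 94)
  Row 5: Device N ($212.69, qty 84)

Duplicates found: 1
Unique records: 4

1 duplicates, 4 unique


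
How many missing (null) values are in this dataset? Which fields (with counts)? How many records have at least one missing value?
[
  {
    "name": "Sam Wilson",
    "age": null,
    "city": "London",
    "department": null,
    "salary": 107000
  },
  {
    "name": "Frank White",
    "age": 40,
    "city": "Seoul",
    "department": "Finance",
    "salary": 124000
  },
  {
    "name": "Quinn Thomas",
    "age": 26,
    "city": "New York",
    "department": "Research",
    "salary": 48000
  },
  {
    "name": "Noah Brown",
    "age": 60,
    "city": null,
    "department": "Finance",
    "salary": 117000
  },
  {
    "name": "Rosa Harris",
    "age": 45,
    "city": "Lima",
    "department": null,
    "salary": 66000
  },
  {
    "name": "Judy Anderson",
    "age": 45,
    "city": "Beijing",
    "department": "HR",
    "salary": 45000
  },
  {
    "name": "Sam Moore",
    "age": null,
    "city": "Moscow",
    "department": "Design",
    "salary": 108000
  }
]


Checking for missing (null) values in 7 records:

  Sam Wilson: age, department
  Frank White: complete
  Quinn Thomas: complete
  Noah Brown: city
  Rosa Harris: department
  Judy Anderson: complete
  Sam Moore: age

Per field:
  name: 0 missing
  age: 2 missing
  city: 1 missing
  department: 2 missing
  salary: 0 missing

Total missing values: 5
Records with any missing: 4

5 missing values (age: 2, city: 1, department: 2); 4 incomplete records


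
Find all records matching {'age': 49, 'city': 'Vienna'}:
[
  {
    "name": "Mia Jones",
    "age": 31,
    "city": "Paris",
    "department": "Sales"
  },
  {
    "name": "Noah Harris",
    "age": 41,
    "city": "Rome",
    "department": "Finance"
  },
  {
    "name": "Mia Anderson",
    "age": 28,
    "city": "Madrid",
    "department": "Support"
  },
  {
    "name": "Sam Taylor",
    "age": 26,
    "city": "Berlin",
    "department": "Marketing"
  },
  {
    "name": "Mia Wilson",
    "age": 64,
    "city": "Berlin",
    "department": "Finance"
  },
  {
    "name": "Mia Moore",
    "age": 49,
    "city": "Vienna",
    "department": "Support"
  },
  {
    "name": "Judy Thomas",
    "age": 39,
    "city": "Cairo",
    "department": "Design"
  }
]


Search criteria: {'age': 49, 'city': 'Vienna'}

Checking 7 records:
  Mia Jones: {age: 31, city: Paris}
  Noah Harris: {age: 41, city: Rome}
  Mia Anderson: {age: 28, city: Madrid}
  Sam Taylor: {age: 26, city: Berlin}
  Mia Wilson: {age: 64, city: Berlin}
  Mia Moore: {age: 49, city: Vienna} <-- MATCH
  Judy Thomas: {age: 39, city: Cairo}

Matches: ["Mia Moore"]

["Mia Moore"]


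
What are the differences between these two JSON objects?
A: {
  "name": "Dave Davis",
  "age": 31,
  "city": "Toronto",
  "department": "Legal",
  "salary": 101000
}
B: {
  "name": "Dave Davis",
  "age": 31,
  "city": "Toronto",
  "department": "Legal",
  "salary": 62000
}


Comparing each field (in key order):
  name: same
  age: same
  city: same
  department: same
  salary: DIFFERENT
Differences:
  salary: 101000 -> 62000

1 field(s) changed

1 change: salary


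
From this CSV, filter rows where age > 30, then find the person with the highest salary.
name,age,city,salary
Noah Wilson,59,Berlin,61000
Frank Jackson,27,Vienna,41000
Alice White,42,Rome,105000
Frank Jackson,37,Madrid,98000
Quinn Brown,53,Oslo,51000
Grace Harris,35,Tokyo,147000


Filter: age > 30
Sort by: salary (descending)

Filtered records (5):
  Grace Harris, age 35, salary $147000
  Alice White, age 42, salary $105000
  Frank Jackson, age 37, salary $98000
  Noah Wilson, age 59, salary $61000
  Quinn Brown, age 53, salary $51000

Highest salary: Grace Harris ($147000)

Grace Harris


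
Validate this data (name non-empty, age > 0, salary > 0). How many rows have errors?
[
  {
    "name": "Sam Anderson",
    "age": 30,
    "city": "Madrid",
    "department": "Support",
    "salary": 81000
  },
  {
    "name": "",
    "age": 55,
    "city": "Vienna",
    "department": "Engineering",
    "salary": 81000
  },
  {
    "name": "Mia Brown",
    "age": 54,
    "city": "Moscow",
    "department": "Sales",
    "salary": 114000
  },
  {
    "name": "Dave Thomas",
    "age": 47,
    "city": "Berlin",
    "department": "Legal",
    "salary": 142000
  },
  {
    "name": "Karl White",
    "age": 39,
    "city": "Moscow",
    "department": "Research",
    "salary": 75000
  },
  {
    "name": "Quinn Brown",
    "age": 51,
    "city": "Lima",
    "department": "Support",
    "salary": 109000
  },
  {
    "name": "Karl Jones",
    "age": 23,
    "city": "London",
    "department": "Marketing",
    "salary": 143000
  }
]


Validating 7 records:
Rules: name non-empty, age > 0, salary > 0

  Row 1 (Sam Anderson): OK
  Row 2 (???): empty name
  Row 3 (Mia Brown): OK
  Row 4 (Dave Thomas): OK
  Row 5 (Karl White): OK
  Row 6 (Quinn Brown): OK
  Row 7 (Karl Jones): OK

Total errors: 1

1 errors


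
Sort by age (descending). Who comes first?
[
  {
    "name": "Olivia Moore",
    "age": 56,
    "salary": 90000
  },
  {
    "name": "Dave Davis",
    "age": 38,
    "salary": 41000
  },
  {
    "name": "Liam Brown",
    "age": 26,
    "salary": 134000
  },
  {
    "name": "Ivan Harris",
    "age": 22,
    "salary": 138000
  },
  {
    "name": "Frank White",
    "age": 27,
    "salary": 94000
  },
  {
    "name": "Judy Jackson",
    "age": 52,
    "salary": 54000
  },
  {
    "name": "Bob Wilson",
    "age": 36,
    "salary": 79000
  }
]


Sort by: age (descending)

Sorted order:
  1. Olivia Moore (age = 56)
  2. Judy Jackson (age = 52)
  3. Dave Davis (age = 38)
  4. Bob Wilson (age = 36)
  5. Frank White (age = 27)
  6. Liam Brown (age = 26)
  7. Ivan Harris (age = 22)

First: Olivia Moore

Olivia Moore


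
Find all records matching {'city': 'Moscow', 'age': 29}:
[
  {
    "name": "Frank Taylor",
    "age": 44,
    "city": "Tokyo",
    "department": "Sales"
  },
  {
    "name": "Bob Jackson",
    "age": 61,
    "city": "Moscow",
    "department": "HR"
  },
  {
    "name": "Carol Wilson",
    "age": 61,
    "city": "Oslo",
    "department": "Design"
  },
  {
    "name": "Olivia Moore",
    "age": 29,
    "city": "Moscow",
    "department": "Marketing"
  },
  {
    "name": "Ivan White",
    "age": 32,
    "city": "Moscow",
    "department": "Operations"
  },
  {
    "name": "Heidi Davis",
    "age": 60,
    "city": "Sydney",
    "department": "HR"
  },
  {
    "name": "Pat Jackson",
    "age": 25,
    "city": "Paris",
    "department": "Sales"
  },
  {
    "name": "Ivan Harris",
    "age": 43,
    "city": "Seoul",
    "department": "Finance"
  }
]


Search criteria: {'city': 'Moscow', 'age': 29}

Checking 8 records:
  Frank Taylor: {city: Tokyo, age: 44}
  Bob Jackson: {city: Moscow, age: 61}
  Carol Wilson: {city: Oslo, age: 61}
  Olivia Moore: {city: Moscow, age: 29} <-- MATCH
  Ivan White: {city: Moscow, age: 32}
  Heidi Davis: {city: Sydney, age: 60}
  Pat Jackson: {city: Paris, age: 25}
  Ivan Harris: {city: Seoul, age: 43}

Matches: ["Olivia Moore"]

["Olivia Moore"]
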